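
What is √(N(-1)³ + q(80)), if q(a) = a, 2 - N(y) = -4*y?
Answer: 6*√2 ≈ 8.4853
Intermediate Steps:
N(y) = 2 + 4*y (N(y) = 2 - (-4)*y = 2 + 4*y)
√(N(-1)³ + q(80)) = √((2 + 4*(-1))³ + 80) = √((2 - 4)³ + 80) = √((-2)³ + 80) = √(-8 + 80) = √72 = 6*√2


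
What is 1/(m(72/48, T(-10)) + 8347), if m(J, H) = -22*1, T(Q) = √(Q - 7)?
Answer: 1/8325 ≈ 0.00012012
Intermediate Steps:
T(Q) = √(-7 + Q)
m(J, H) = -22
1/(m(72/48, T(-10)) + 8347) = 1/(-22 + 8347) = 1/8325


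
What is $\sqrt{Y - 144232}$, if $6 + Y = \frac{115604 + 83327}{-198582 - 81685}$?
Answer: $\frac{i \sqrt{11329891702137359}}{280267} \approx 379.79 i$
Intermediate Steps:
$Y = - \frac{1880533}{280267}$ ($Y = -6 + \frac{115604 + 83327}{-198582 - 81685} = -6 + \frac{198931}{-280267} = -6 + 198931 \left(- \frac{1}{280267}\right) = -6 - \frac{198931}{280267} = - \frac{1880533}{280267} \approx -6.7098$)
$\sqrt{Y - 144232} = \sqrt{- \frac{1880533}{280267} - 144232} = \sqrt{- \frac{40425350477}{280267}} = \frac{i \sqrt{11329891702137359}}{280267}$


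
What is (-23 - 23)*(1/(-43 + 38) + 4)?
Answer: -874/5 ≈ -174.80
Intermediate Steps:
(-23 - 23)*(1/(-43 + 38) + 4) = -46*(1/(-5) + 4) = -46*(-1/5 + 4) = -46*19/5 = -874/5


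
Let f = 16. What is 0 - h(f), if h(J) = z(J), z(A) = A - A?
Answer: 0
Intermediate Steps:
z(A) = 0
h(J) = 0
0 - h(f) = 0 - 1*0 = 0 + 0 = 0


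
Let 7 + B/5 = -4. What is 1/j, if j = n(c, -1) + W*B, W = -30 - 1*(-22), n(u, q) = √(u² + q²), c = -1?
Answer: 220/96799 - √2/193598 ≈ 0.0022654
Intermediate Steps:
n(u, q) = √(q² + u²)
B = -55 (B = -35 + 5*(-4) = -35 - 20 = -55)
W = -8 (W = -30 + 22 = -8)
j = 440 + √2 (j = √((-1)² + (-1)²) - 8*(-55) = √(1 + 1) + 440 = √2 + 440 = 440 + √2 ≈ 441.41)
1/j = 1/(440 + √2)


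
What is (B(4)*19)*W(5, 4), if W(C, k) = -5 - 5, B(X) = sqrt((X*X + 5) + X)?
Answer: -950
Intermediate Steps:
B(X) = sqrt(5 + X + X**2) (B(X) = sqrt((X**2 + 5) + X) = sqrt((5 + X**2) + X) = sqrt(5 + X + X**2))
W(C, k) = -10
(B(4)*19)*W(5, 4) = (sqrt(5 + 4 + 4**2)*19)*(-10) = (sqrt(5 + 4 + 16)*19)*(-10) = (sqrt(25)*19)*(-10) = (5*19)*(-10) = 95*(-10) = -950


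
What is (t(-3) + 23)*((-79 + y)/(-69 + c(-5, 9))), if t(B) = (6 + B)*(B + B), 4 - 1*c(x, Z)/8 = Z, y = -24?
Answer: 515/109 ≈ 4.7248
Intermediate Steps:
c(x, Z) = 32 - 8*Z
t(B) = 2*B*(6 + B) (t(B) = (6 + B)*(2*B) = 2*B*(6 + B))
(t(-3) + 23)*((-79 + y)/(-69 + c(-5, 9))) = (2*(-3)*(6 - 3) + 23)*((-79 - 24)/(-69 + (32 - 8*9))) = (2*(-3)*3 + 23)*(-103/(-69 + (32 - 72))) = (-18 + 23)*(-103/(-69 - 40)) = 5*(-103/(-109)) = 5*(-103*(-1/109)) = 5*(103/109) = 515/109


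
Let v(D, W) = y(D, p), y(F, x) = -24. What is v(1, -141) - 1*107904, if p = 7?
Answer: -107928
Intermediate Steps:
v(D, W) = -24
v(1, -141) - 1*107904 = -24 - 1*107904 = -24 - 107904 = -107928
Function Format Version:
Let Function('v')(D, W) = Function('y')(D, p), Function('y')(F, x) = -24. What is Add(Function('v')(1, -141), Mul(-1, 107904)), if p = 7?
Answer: -107928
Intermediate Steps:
Function('v')(D, W) = -24
Add(Function('v')(1, -141), Mul(-1, 107904)) = Add(-24, Mul(-1, 107904)) = Add(-24, -107904) = -107928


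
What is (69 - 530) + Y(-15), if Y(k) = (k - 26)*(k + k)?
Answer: 769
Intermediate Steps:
Y(k) = 2*k*(-26 + k) (Y(k) = (-26 + k)*(2*k) = 2*k*(-26 + k))
(69 - 530) + Y(-15) = (69 - 530) + 2*(-15)*(-26 - 15) = -461 + 2*(-15)*(-41) = -461 + 1230 = 769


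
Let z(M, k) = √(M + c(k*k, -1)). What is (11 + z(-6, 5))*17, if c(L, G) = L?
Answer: 187 + 17*√19 ≈ 261.10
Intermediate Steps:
z(M, k) = √(M + k²) (z(M, k) = √(M + k*k) = √(M + k²))
(11 + z(-6, 5))*17 = (11 + √(-6 + 5²))*17 = (11 + √(-6 + 25))*17 = (11 + √19)*17 = 187 + 17*√19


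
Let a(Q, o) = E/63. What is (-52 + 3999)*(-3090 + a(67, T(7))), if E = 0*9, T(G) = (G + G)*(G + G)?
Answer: -12196230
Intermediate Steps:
T(G) = 4*G**2 (T(G) = (2*G)*(2*G) = 4*G**2)
E = 0
a(Q, o) = 0 (a(Q, o) = 0/63 = 0*(1/63) = 0)
(-52 + 3999)*(-3090 + a(67, T(7))) = (-52 + 3999)*(-3090 + 0) = 3947*(-3090) = -12196230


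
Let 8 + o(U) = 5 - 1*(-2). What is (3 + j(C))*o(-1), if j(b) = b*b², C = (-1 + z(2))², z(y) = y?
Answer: -4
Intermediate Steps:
o(U) = -1 (o(U) = -8 + (5 - 1*(-2)) = -8 + (5 + 2) = -8 + 7 = -1)
C = 1 (C = (-1 + 2)² = 1² = 1)
j(b) = b³
(3 + j(C))*o(-1) = (3 + 1³)*(-1) = (3 + 1)*(-1) = 4*(-1) = -4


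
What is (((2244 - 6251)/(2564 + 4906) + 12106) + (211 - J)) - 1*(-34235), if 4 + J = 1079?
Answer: 339709183/7470 ≈ 45476.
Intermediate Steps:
J = 1075 (J = -4 + 1079 = 1075)
(((2244 - 6251)/(2564 + 4906) + 12106) + (211 - J)) - 1*(-34235) = (((2244 - 6251)/(2564 + 4906) + 12106) + (211 - 1*1075)) - 1*(-34235) = ((-4007/7470 + 12106) + (211 - 1075)) + 34235 = ((-4007*1/7470 + 12106) - 864) + 34235 = ((-4007/7470 + 12106) - 864) + 34235 = (90427813/7470 - 864) + 34235 = 83973733/7470 + 34235 = 339709183/7470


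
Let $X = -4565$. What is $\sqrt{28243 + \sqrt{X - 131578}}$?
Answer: $\sqrt{28243 + 3 i \sqrt{15127}} \approx 168.06 + 1.098 i$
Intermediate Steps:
$\sqrt{28243 + \sqrt{X - 131578}} = \sqrt{28243 + \sqrt{-4565 - 131578}} = \sqrt{28243 + \sqrt{-136143}} = \sqrt{28243 + 3 i \sqrt{15127}}$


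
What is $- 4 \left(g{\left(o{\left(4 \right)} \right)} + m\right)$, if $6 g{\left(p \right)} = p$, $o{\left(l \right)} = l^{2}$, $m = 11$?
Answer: $- \frac{164}{3} \approx -54.667$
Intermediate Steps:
$g{\left(p \right)} = \frac{p}{6}$
$- 4 \left(g{\left(o{\left(4 \right)} \right)} + m\right) = - 4 \left(\frac{4^{2}}{6} + 11\right) = - 4 \left(\frac{1}{6} \cdot 16 + 11\right) = - 4 \left(\frac{8}{3} + 11\right) = \left(-4\right) \frac{41}{3} = - \frac{164}{3}$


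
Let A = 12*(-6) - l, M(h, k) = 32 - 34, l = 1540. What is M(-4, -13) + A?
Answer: -1614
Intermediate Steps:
M(h, k) = -2
A = -1612 (A = 12*(-6) - 1*1540 = -72 - 1540 = -1612)
M(-4, -13) + A = -2 - 1612 = -1614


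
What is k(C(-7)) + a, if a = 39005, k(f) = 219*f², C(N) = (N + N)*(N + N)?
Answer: 8452109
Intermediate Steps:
C(N) = 4*N² (C(N) = (2*N)*(2*N) = 4*N²)
k(C(-7)) + a = 219*(4*(-7)²)² + 39005 = 219*(4*49)² + 39005 = 219*196² + 39005 = 219*38416 + 39005 = 8413104 + 39005 = 8452109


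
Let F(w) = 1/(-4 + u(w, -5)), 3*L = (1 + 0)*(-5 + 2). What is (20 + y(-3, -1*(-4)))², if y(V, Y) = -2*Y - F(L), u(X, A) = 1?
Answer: 1369/9 ≈ 152.11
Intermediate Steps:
L = -1 (L = ((1 + 0)*(-5 + 2))/3 = (1*(-3))/3 = (⅓)*(-3) = -1)
F(w) = -⅓ (F(w) = 1/(-4 + 1) = 1/(-3) = -⅓)
y(V, Y) = ⅓ - 2*Y (y(V, Y) = -2*Y - 1*(-⅓) = -2*Y + ⅓ = ⅓ - 2*Y)
(20 + y(-3, -1*(-4)))² = (20 + (⅓ - (-2)*(-4)))² = (20 + (⅓ - 2*4))² = (20 + (⅓ - 8))² = (20 - 23/3)² = (37/3)² = 1369/9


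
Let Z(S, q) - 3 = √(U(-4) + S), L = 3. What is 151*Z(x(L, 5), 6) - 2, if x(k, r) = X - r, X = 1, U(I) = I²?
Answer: 451 + 302*√3 ≈ 974.08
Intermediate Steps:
x(k, r) = 1 - r
Z(S, q) = 3 + √(16 + S) (Z(S, q) = 3 + √((-4)² + S) = 3 + √(16 + S))
151*Z(x(L, 5), 6) - 2 = 151*(3 + √(16 + (1 - 1*5))) - 2 = 151*(3 + √(16 + (1 - 5))) - 2 = 151*(3 + √(16 - 4)) - 2 = 151*(3 + √12) - 2 = 151*(3 + 2*√3) - 2 = (453 + 302*√3) - 2 = 451 + 302*√3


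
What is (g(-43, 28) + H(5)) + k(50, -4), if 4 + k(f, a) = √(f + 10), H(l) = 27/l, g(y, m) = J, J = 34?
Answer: 177/5 + 2*√15 ≈ 43.146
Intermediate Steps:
g(y, m) = 34
k(f, a) = -4 + √(10 + f) (k(f, a) = -4 + √(f + 10) = -4 + √(10 + f))
(g(-43, 28) + H(5)) + k(50, -4) = (34 + 27/5) + (-4 + √(10 + 50)) = (34 + 27*(⅕)) + (-4 + √60) = (34 + 27/5) + (-4 + 2*√15) = 197/5 + (-4 + 2*√15) = 177/5 + 2*√15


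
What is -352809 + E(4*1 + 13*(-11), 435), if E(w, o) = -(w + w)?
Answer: -352531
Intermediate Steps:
E(w, o) = -2*w
-352809 + E(4*1 + 13*(-11), 435) = -352809 - 2*(4*1 + 13*(-11)) = -352809 - 2*(4 - 143) = -352809 - 2*(-139) = -352809 + 278 = -352531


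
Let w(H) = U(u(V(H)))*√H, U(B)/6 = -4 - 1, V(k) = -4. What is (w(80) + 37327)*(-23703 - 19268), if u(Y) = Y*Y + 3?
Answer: -1603978517 + 5156520*√5 ≈ -1.5924e+9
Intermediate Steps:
u(Y) = 3 + Y² (u(Y) = Y² + 3 = 3 + Y²)
U(B) = -30 (U(B) = 6*(-4 - 1) = 6*(-5) = -30)
w(H) = -30*√H
(w(80) + 37327)*(-23703 - 19268) = (-120*√5 + 37327)*(-23703 - 19268) = (-120*√5 + 37327)*(-42971) = (37327 - 120*√5)*(-42971) = -1603978517 + 5156520*√5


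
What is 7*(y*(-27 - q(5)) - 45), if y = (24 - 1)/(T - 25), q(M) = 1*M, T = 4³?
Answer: -17437/39 ≈ -447.10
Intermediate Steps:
T = 64
q(M) = M
y = 23/39 (y = (24 - 1)/(64 - 25) = 23/39 ≈ 0.58974)
7*(y*(-27 - q(5)) - 45) = 7*(23*(-27 - 1*5)/39 - 45) = 7*(23*(-27 - 5)/39 - 45) = 7*((23/39)*(-32) - 45) = 7*(-736/39 - 45) = 7*(-2491/39) = -17437/39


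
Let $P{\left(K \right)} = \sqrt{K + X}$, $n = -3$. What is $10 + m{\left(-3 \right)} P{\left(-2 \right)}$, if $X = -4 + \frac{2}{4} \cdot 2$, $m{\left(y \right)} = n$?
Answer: $10 - 3 i \sqrt{5} \approx 10.0 - 6.7082 i$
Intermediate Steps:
$m{\left(y \right)} = -3$
$X = -3$ ($X = -4 + 2 \cdot \frac{1}{4} \cdot 2 = -4 + \frac{1}{2} \cdot 2 = -4 + 1 = -3$)
$P{\left(K \right)} = \sqrt{-3 + K}$ ($P{\left(K \right)} = \sqrt{K - 3} = \sqrt{-3 + K}$)
$10 + m{\left(-3 \right)} P{\left(-2 \right)} = 10 - 3 \sqrt{-3 - 2} = 10 - 3 \sqrt{-5} = 10 - 3 i \sqrt{5}$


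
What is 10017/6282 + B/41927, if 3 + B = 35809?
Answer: 71657339/29265046 ≈ 2.4486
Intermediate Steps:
B = 35806 (B = -3 + 35809 = 35806)
10017/6282 + B/41927 = 10017/6282 + 35806/41927 = 10017*(1/6282) + 35806*(1/41927) = 1113/698 + 35806/41927 = 71657339/29265046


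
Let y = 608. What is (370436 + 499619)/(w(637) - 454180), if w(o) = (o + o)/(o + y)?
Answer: -1083218475/565452826 ≈ -1.9157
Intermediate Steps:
w(o) = 2*o/(608 + o) (w(o) = (o + o)/(o + 608) = (2*o)/(608 + o) = 2*o/(608 + o))
(370436 + 499619)/(w(637) - 454180) = (370436 + 499619)/(2*637/(608 + 637) - 454180) = 870055/(2*637/1245 - 454180) = 870055/(2*637*(1/1245) - 454180) = 870055/(1274/1245 - 454180) = 870055/(-565452826/1245) = 870055*(-1245/565452826) = -1083218475/565452826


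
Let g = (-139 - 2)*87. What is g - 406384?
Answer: -418651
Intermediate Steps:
g = -12267 (g = -141*87 = -12267)
g - 406384 = -12267 - 406384 = -418651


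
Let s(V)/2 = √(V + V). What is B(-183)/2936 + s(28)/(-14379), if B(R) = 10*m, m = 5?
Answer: 25/1468 - 4*√14/14379 ≈ 0.015989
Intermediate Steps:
s(V) = 2*√2*√V (s(V) = 2*√(V + V) = 2*√(2*V) = 2*(√2*√V) = 2*√2*√V)
B(R) = 50 (B(R) = 10*5 = 50)
B(-183)/2936 + s(28)/(-14379) = 50/2936 + (2*√2*√28)/(-14379) = 50*(1/2936) + (2*√2*(2*√7))*(-1/14379) = 25/1468 + (4*√14)*(-1/14379) = 25/1468 - 4*√14/14379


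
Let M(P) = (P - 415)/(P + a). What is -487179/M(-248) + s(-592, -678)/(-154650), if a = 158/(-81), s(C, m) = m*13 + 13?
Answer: -56495494945111/307598850 ≈ -1.8367e+5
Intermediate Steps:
s(C, m) = 13 + 13*m (s(C, m) = 13*m + 13 = 13 + 13*m)
a = -158/81 (a = 158*(-1/81) = -158/81 ≈ -1.9506)
M(P) = (-415 + P)/(-158/81 + P) (M(P) = (P - 415)/(P - 158/81) = (-415 + P)/(-158/81 + P))
-487179/M(-248) + s(-592, -678)/(-154650) = -487179*(-158 + 81*(-248))/(81*(-415 - 248)) + (13 + 13*(-678))/(-154650) = -487179/(81*(-663)/(-158 - 20088)) + (13 - 8814)*(-1/154650) = -487179/(81*(-663)/(-20246)) - 8801*(-1/154650) = -487179/(81*(-1/20246)*(-663)) + 8801/154650 = -487179/53703/20246 + 8801/154650 = -487179*20246/53703 + 8801/154650 = -1095936226/5967 + 8801/154650 = -56495494945111/307598850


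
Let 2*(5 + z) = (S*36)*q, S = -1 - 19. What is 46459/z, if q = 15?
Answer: -46459/5405 ≈ -8.5956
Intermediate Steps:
S = -20
z = -5405 (z = -5 + (-20*36*15)/2 = -5 + (-720*15)/2 = -5 + (½)*(-10800) = -5 - 5400 = -5405)
46459/z = 46459/(-5405) = 46459*(-1/5405) = -46459/5405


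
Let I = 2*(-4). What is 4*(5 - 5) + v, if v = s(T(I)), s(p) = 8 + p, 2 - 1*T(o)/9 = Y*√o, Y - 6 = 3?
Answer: 26 - 162*I*√2 ≈ 26.0 - 229.1*I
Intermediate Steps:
Y = 9 (Y = 6 + 3 = 9)
I = -8
T(o) = 18 - 81*√o
v = 26 - 162*I*√2 (v = 8 + (18 - 162*I*√2) = 26 - 162*I*√2 ≈ 26.0 - 229.1*I)
4*(5 - 5) + v = 4*(5 - 5) + (26 - 162*I*√2) = 4*0 + (26 - 162*I*√2) = 0 + (26 - 162*I*√2) = 26 - 162*I*√2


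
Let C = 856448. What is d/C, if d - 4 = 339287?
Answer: 339291/856448 ≈ 0.39616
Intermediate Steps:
d = 339291 (d = 4 + 339287 = 339291)
d/C = 339291/856448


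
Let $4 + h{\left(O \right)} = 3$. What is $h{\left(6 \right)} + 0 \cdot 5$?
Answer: $-1$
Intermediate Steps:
$h{\left(O \right)} = -1$ ($h{\left(O \right)} = -4 + 3 = -1$)
$h{\left(6 \right)} + 0 \cdot 5 = -1 + 0 \cdot 5 = -1 + 0 = -1$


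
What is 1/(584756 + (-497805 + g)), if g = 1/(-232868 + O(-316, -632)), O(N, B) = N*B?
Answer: 33156/2882947355 ≈ 1.1501e-5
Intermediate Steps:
O(N, B) = B*N
g = -1/33156 (g = 1/(-232868 - 632*(-316)) = 1/(-232868 + 199712) = 1/(-33156) = -1/33156 ≈ -3.0160e-5)
1/(584756 + (-497805 + g)) = 1/(584756 + (-497805 - 1/33156)) = 1/(584756 - 16505222581/33156) = 1/(2882947355/33156) = 33156/2882947355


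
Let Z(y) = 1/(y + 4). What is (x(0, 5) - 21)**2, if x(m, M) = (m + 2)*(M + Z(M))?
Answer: 9409/81 ≈ 116.16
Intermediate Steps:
Z(y) = 1/(4 + y)
x(m, M) = (2 + m)*(M + 1/(4 + M)) (x(m, M) = (m + 2)*(M + 1/(4 + M)) = (2 + m)*(M + 1/(4 + M)))
(x(0, 5) - 21)**2 = ((2 + 0 + 5*(2 + 0)*(4 + 5))/(4 + 5) - 21)**2 = ((2 + 0 + 5*2*9)/9 - 21)**2 = ((2 + 0 + 90)/9 - 21)**2 = ((1/9)*92 - 21)**2 = (92/9 - 21)**2 = (-97/9)**2 = 9409/81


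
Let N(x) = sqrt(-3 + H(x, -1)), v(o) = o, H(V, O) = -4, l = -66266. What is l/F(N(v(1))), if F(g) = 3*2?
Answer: -33133/3 ≈ -11044.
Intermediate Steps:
N(x) = I*sqrt(7) (N(x) = sqrt(-3 - 4) = sqrt(-7) = I*sqrt(7))
F(g) = 6
l/F(N(v(1))) = -66266/6 = -66266*1/6 = -33133/3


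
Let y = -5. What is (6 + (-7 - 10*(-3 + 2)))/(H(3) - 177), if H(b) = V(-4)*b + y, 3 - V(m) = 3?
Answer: -9/182 ≈ -0.049451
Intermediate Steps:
V(m) = 0 (V(m) = 3 - 1*3 = 3 - 3 = 0)
H(b) = -5 (H(b) = 0*b - 5 = 0 - 5 = -5)
(6 + (-7 - 10*(-3 + 2)))/(H(3) - 177) = (6 + (-7 - 10*(-3 + 2)))/(-5 - 177) = (6 + (-7 - 10*(-1)))/(-182) = (6 + (-7 + 10))*(-1/182) = (6 + 3)*(-1/182) = 9*(-1/182) = -9/182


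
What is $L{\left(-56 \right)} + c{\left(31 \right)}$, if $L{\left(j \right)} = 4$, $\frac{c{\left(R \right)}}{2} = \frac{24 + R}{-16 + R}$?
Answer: $\frac{34}{3} \approx 11.333$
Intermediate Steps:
$c{\left(R \right)} = \frac{2 \left(24 + R\right)}{-16 + R}$ ($c{\left(R \right)} = 2 \frac{24 + R}{-16 + R} = \frac{2 \left(24 + R\right)}{-16 + R}$)
$L{\left(-56 \right)} + c{\left(31 \right)} = 4 + \frac{2 \left(24 + 31\right)}{-16 + 31} = 4 + 2 \cdot \frac{1}{15} \cdot 55 = 4 + \frac{22}{3} = \frac{34}{3}$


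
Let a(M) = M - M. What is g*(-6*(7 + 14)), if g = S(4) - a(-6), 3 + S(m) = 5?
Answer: -252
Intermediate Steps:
S(m) = 2 (S(m) = -3 + 5 = 2)
a(M) = 0
g = 2 (g = 2 - 1*0 = 2 + 0 = 2)
g*(-6*(7 + 14)) = 2*(-6*(7 + 14)) = 2*(-6*21) = 2*(-126) = -252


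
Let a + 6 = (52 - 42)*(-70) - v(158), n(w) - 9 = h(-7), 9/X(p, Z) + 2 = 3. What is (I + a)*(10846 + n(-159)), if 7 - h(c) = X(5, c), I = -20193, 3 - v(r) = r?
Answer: -225134632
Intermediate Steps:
v(r) = 3 - r
X(p, Z) = 9 (X(p, Z) = 9/(-2 + 3) = 9/1 = 9*1 = 9)
h(c) = -2 (h(c) = 7 - 1*9 = 7 - 9 = -2)
n(w) = 7 (n(w) = 9 - 2 = 7)
a = -551 (a = -6 + ((52 - 42)*(-70) - (3 - 1*158)) = -6 + (10*(-70) - (3 - 158)) = -6 + (-700 - 1*(-155)) = -6 + (-700 + 155) = -6 - 545 = -551)
(I + a)*(10846 + n(-159)) = (-20193 - 551)*(10846 + 7) = -20744*10853 = -225134632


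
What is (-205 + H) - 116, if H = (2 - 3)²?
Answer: -320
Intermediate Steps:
H = 1 (H = (-1)² = 1)
(-205 + H) - 116 = (-205 + 1) - 116 = -204 - 116 = -320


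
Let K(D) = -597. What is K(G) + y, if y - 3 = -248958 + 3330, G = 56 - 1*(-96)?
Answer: -246222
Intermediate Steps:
G = 152 (G = 56 + 96 = 152)
y = -245625 (y = 3 + (-248958 + 3330) = 3 - 245628 = -245625)
K(G) + y = -597 - 245625 = -246222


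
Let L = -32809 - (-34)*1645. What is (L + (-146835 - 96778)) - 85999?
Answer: -306491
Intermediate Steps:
L = 23121 (L = -32809 - 1*(-55930) = -32809 + 55930 = 23121)
(L + (-146835 - 96778)) - 85999 = (23121 + (-146835 - 96778)) - 85999 = (23121 - 243613) - 85999 = -220492 - 85999 = -306491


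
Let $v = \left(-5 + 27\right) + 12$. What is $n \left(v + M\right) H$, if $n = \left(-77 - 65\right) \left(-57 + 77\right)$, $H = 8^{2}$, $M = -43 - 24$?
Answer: $5998080$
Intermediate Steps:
$M = -67$
$H = 64$
$v = 34$ ($v = 22 + 12 = 34$)
$n = -2840$ ($n = \left(-142\right) 20 = -2840$)
$n \left(v + M\right) H = - 2840 \left(34 - 67\right) 64 = \left(-2840\right) \left(-33\right) 64 = 93720 \cdot 64 = 5998080$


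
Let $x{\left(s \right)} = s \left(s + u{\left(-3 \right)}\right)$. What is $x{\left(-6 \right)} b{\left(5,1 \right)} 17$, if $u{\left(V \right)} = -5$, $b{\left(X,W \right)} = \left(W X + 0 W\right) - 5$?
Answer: $0$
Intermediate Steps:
$b{\left(X,W \right)} = -5 + W X$ ($b{\left(X,W \right)} = \left(W X + 0\right) - 5 = W X - 5 = -5 + W X$)
$x{\left(s \right)} = s \left(-5 + s\right)$ ($x{\left(s \right)} = s \left(s - 5\right) = s \left(-5 + s\right)$)
$x{\left(-6 \right)} b{\left(5,1 \right)} 17 = - 6 \left(-5 - 6\right) \left(-5 + 1 \cdot 5\right) 17 = \left(-6\right) \left(-11\right) \left(-5 + 5\right) 17 = 66 \cdot 0 \cdot 17 = 0 \cdot 17 = 0$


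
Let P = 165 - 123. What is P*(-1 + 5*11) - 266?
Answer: 2002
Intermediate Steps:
P = 42
P*(-1 + 5*11) - 266 = 42*(-1 + 5*11) - 266 = 42*(-1 + 55) - 266 = 42*54 - 266 = 2268 - 266 = 2002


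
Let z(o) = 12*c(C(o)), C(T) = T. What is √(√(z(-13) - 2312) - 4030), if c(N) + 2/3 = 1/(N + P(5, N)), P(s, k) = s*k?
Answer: √(-681070 + 13*I*√392106)/13 ≈ 0.37937 + 63.483*I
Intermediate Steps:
P(s, k) = k*s
c(N) = -⅔ + 1/(6*N) (c(N) = -⅔ + 1/(N + N*5) = -⅔ + 1/(N + 5*N) = -⅔ + 1/(6*N))
z(o) = 2*(1 - 4*o)/o (z(o) = 12*((1 - 4*o)/(6*o)) = 2*(1 - 4*o)/o)
√(√(z(-13) - 2312) - 4030) = √(√((-8 + 2/(-13)) - 2312) - 4030) = √(√((-8 + 2*(-1/13)) - 2312) - 4030) = √(√((-8 - 2/13) - 2312) - 4030) = √(√(-106/13 - 2312) - 4030) = √(√(-30162/13) - 4030) = √(I*√392106/13 - 4030) = √(-4030 + I*√392106/13)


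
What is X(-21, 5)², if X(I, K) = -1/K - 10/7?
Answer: 3249/1225 ≈ 2.6522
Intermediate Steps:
X(I, K) = -10/7 - 1/K (X(I, K) = -1/K - 10*⅐ = -1/K - 10/7 = -10/7 - 1/K)
X(-21, 5)² = (-10/7 - 1/5)² = (-10/7 - 1*⅕)² = (-10/7 - ⅕)² = (-57/35)² = 3249/1225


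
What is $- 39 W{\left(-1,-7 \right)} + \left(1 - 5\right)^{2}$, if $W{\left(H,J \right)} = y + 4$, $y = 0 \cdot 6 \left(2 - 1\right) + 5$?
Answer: $-335$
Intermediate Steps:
$y = 5$ ($y = 0 \cdot 6 \cdot 1 + 5 = 0 \cdot 6 + 5 = 0 + 5 = 5$)
$W{\left(H,J \right)} = 9$ ($W{\left(H,J \right)} = 5 + 4 = 9$)
$- 39 W{\left(-1,-7 \right)} + \left(1 - 5\right)^{2} = \left(-39\right) 9 + \left(1 - 5\right)^{2} = -351 + \left(-4\right)^{2} = -351 + 16 = -335$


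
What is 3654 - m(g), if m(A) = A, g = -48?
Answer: 3702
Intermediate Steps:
3654 - m(g) = 3654 - 1*(-48) = 3654 + 48 = 3702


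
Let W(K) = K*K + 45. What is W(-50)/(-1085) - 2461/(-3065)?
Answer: -1026048/665105 ≈ -1.5427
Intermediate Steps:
W(K) = 45 + K² (W(K) = K² + 45 = 45 + K²)
W(-50)/(-1085) - 2461/(-3065) = (45 + (-50)²)/(-1085) - 2461/(-3065) = (45 + 2500)*(-1/1085) - 2461*(-1/3065) = 2545*(-1/1085) + 2461/3065 = -509/217 + 2461/3065 = -1026048/665105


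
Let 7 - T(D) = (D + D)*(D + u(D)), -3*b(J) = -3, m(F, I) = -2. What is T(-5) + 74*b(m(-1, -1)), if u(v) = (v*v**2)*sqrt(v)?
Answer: 31 - 1250*I*sqrt(5) ≈ 31.0 - 2795.1*I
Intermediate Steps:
u(v) = v**(7/2) (u(v) = v**3*sqrt(v) = v**(7/2))
b(J) = 1 (b(J) = -1/3*(-3) = 1)
T(D) = 7 - 2*D*(D + D**(7/2)) (T(D) = 7 - (D + D)*(D + D**(7/2)) = 7 - 2*D*(D + D**(7/2)))
T(-5) + 74*b(m(-1, -1)) = (7 - 2*(-5)**2 - 1250*I*sqrt(5)) + 74*1 = (7 - 2*25 - 1250*I*sqrt(5)) + 74 = (7 - 50 - 1250*I*sqrt(5)) + 74 = (-43 - 1250*I*sqrt(5)) + 74 = 31 - 1250*I*sqrt(5)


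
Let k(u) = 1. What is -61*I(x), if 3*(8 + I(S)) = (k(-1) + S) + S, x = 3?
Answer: 1037/3 ≈ 345.67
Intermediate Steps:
I(S) = -23/3 + 2*S/3 (I(S) = -8 + ((1 + S) + S)/3 = -8 + (1 + 2*S)/3 = -8 + (⅓ + 2*S/3) = -23/3 + 2*S/3)
-61*I(x) = -61*(-23/3 + (⅔)*3) = -61*(-23/3 + 2) = -61*(-17/3) = 1037/3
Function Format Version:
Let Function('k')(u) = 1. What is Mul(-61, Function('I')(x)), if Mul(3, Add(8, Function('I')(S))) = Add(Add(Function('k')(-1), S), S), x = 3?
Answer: Rational(1037, 3) ≈ 345.67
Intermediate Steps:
Function('I')(S) = Add(Rational(-23, 3), Mul(Rational(2, 3), S)) (Function('I')(S) = Add(-8, Mul(Rational(1, 3), Add(Add(1, S), S))) = Add(-8, Mul(Rational(1, 3), Add(1, Mul(2, S)))) = Add(-8, Add(Rational(1, 3), Mul(Rational(2, 3), S))) = Add(Rational(-23, 3), Mul(Rational(2, 3), S)))
Mul(-61, Function('I')(x)) = Mul(-61, Add(Rational(-23, 3), Mul(Rational(2, 3), 3))) = Mul(-61, Add(Rational(-23, 3), 2)) = Mul(-61, Rational(-17, 3)) = Rational(1037, 3)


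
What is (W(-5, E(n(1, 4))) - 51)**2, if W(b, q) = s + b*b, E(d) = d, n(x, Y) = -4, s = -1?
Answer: 729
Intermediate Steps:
W(b, q) = -1 + b**2 (W(b, q) = -1 + b*b = -1 + b**2)
(W(-5, E(n(1, 4))) - 51)**2 = ((-1 + (-5)**2) - 51)**2 = ((-1 + 25) - 51)**2 = (24 - 51)**2 = (-27)**2 = 729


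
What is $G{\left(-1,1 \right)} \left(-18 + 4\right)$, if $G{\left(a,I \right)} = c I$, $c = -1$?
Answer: $14$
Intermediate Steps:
$G{\left(a,I \right)} = - I$
$G{\left(-1,1 \right)} \left(-18 + 4\right) = \left(-1\right) 1 \left(-18 + 4\right) = \left(-1\right) \left(-14\right) = 14$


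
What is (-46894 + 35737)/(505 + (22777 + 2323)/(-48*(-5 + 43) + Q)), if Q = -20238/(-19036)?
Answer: -193581904941/8523208265 ≈ -22.712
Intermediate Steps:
Q = 10119/9518 (Q = -20238*(-1/19036) = 10119/9518 ≈ 1.0631)
(-46894 + 35737)/(505 + (22777 + 2323)/(-48*(-5 + 43) + Q)) = (-46894 + 35737)/(505 + (22777 + 2323)/(-48*(-5 + 43) + 10119/9518)) = -11157/(505 + 25100/(-48*38 + 10119/9518)) = -11157/(505 + 25100/(-1824 + 10119/9518)) = -11157/(505 + 25100/(-17350713/9518)) = -11157/(505 + 25100*(-9518/17350713)) = -11157/(505 - 238901800/17350713) = -11157/8523208265/17350713 = -11157*17350713/8523208265 = -193581904941/8523208265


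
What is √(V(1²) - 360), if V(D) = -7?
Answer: I*√367 ≈ 19.157*I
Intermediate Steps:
√(V(1²) - 360) = √(-7 - 360) = √(-367) = I*√367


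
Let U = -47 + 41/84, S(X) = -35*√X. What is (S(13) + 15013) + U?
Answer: 1257185/84 - 35*√13 ≈ 14840.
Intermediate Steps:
U = -3907/84 (U = -47 + (1/84)*41 = -47 + 41/84 = -3907/84 ≈ -46.512)
(S(13) + 15013) + U = (-35*√13 + 15013) - 3907/84 = (15013 - 35*√13) - 3907/84 = 1257185/84 - 35*√13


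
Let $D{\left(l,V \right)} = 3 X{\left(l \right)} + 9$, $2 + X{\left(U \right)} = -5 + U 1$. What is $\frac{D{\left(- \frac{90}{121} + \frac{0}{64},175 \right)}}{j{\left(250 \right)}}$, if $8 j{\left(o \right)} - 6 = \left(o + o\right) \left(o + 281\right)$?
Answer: $- \frac{2296}{5354371} \approx -0.00042881$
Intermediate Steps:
$X{\left(U \right)} = -7 + U$ ($X{\left(U \right)} = -2 + \left(-5 + U 1\right) = -2 + \left(-5 + U\right) = -7 + U$)
$j{\left(o \right)} = \frac{3}{4} + \frac{o \left(281 + o\right)}{4}$ ($j{\left(o \right)} = \frac{3}{4} + \frac{\left(o + o\right) \left(o + 281\right)}{8} = \frac{3}{4} + \frac{2 o \left(281 + o\right)}{8} = \frac{3}{4} + \frac{o \left(281 + o\right)}{4}$)
$D{\left(l,V \right)} = -12 + 3 l$ ($D{\left(l,V \right)} = 3 \left(-7 + l\right) + 9 = \left(-21 + 3 l\right) + 9 = -12 + 3 l$)
$\frac{D{\left(- \frac{90}{121} + \frac{0}{64},175 \right)}}{j{\left(250 \right)}} = \frac{-12 + 3 \left(- \frac{90}{121} + \frac{0}{64}\right)}{\frac{3}{4} + \frac{250^{2}}{4} + \frac{281}{4} \cdot 250} = \frac{-12 + 3 \left(\left(-90\right) \frac{1}{121} + 0 \cdot \frac{1}{64}\right)}{\frac{3}{4} + \frac{1}{4} \cdot 62500 + \frac{35125}{2}} = \frac{-12 + 3 \left(- \frac{90}{121} + 0\right)}{\frac{3}{4} + 15625 + \frac{35125}{2}} = \frac{-12 + 3 \left(- \frac{90}{121}\right)}{\frac{132753}{4}} = \left(-12 - \frac{270}{121}\right) \frac{4}{132753} = \left(- \frac{1722}{121}\right) \frac{4}{132753} = - \frac{2296}{5354371}$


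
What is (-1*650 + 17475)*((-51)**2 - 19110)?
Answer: -277763925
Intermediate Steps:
(-1*650 + 17475)*((-51)**2 - 19110) = (-650 + 17475)*(2601 - 19110) = 16825*(-16509) = -277763925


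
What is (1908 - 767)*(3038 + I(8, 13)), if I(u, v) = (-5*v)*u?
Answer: 2873038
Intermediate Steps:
I(u, v) = -5*u*v
(1908 - 767)*(3038 + I(8, 13)) = (1908 - 767)*(3038 - 5*8*13) = 1141*(3038 - 520) = 1141*2518 = 2873038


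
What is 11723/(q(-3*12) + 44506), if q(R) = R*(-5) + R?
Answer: 617/2350 ≈ 0.26255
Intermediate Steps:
q(R) = -4*R (q(R) = -5*R + R = -4*R)
11723/(q(-3*12) + 44506) = 11723/(-(-12)*12 + 44506) = 11723/(-4*(-36) + 44506) = 11723/(144 + 44506) = 11723/44650 = 11723*(1/44650) = 617/2350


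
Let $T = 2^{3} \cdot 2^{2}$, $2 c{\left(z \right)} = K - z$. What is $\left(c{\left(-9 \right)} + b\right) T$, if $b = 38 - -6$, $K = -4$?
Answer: $1488$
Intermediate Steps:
$b = 44$ ($b = 38 + 6 = 44$)
$c{\left(z \right)} = -2 - \frac{z}{2}$ ($c{\left(z \right)} = \frac{-4 - z}{2} = -2 - \frac{z}{2}$)
$T = 32$ ($T = 8 \cdot 4 = 32$)
$\left(c{\left(-9 \right)} + b\right) T = \left(\left(-2 - - \frac{9}{2}\right) + 44\right) 32 = \left(\left(-2 + \frac{9}{2}\right) + 44\right) 32 = \left(\frac{5}{2} + 44\right) 32 = \frac{93}{2} \cdot 32 = 1488$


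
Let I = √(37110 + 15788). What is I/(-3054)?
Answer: -√52898/3054 ≈ -0.075310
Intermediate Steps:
I = √52898 ≈ 230.00
I/(-3054) = √52898/(-3054) = √52898*(-1/3054) = -√52898/3054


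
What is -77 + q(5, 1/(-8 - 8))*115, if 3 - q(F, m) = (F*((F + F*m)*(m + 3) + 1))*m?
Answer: 3271803/4096 ≈ 798.78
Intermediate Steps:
q(F, m) = 3 - F*m*(1 + (3 + m)*(F + F*m)) (q(F, m) = 3 - F*((F + F*m)*(m + 3) + 1)*m = 3 - F*((F + F*m)*(3 + m) + 1)*m = 3 - F*((3 + m)*(F + F*m) + 1)*m = 3 - F*(1 + (3 + m)*(F + F*m))*m = 3 - F*m*(1 + (3 + m)*(F + F*m)))
-77 + q(5, 1/(-8 - 8))*115 = -77 + (3 - 1*5/(-8 - 8) - 1*5**2*(1/(-8 - 8))**3 - 4*5**2*(1/(-8 - 8))**2 - 3*5**2/(-8 - 8))*115 = -77 + (3 - 1*5/(-16) - 1*25*(1/(-16))**3 - 4*25*(1/(-16))**2 - 3*25/(-16))*115 = -77 + (3 - 1*5*(-1/16) - 1*25*(-1/16)**3 - 4*25*(-1/16)**2 - 3*(-1/16)*25)*115 = -77 + (3 + 5/16 - 1*25*(-1/4096) - 4*25*1/256 + 75/16)*115 = -77 + (3 + 5/16 + 25/4096 - 25/64 + 75/16)*115 = -77 + (31193/4096)*115 = -77 + 3587195/4096 = 3271803/4096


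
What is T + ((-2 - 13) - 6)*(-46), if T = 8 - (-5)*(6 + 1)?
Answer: 1009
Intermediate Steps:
T = 43 (T = 8 - (-5)*7 = 8 - 1*(-35) = 8 + 35 = 43)
T + ((-2 - 13) - 6)*(-46) = 43 + ((-2 - 13) - 6)*(-46) = 43 + (-15 - 6)*(-46) = 43 - 21*(-46) = 43 + 966 = 1009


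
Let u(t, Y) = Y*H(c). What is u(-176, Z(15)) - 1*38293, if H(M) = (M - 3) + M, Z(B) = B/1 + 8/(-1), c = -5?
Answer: -38384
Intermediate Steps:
Z(B) = -8 + B (Z(B) = B*1 + 8*(-1) = B - 8 = -8 + B)
H(M) = -3 + 2*M (H(M) = (-3 + M) + M = -3 + 2*M)
u(t, Y) = -13*Y (u(t, Y) = Y*(-3 + 2*(-5)) = Y*(-3 - 10) = Y*(-13) = -13*Y)
u(-176, Z(15)) - 1*38293 = -13*(-8 + 15) - 1*38293 = -13*7 - 38293 = -91 - 38293 = -38384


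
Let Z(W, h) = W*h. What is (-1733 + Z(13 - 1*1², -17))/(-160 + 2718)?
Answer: -1937/2558 ≈ -0.75723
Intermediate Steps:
(-1733 + Z(13 - 1*1², -17))/(-160 + 2718) = (-1733 + (13 - 1*1²)*(-17))/(-160 + 2718) = (-1733 + (13 - 1*1)*(-17))/2558 = (-1733 + (13 - 1)*(-17))*(1/2558) = (-1733 + 12*(-17))*(1/2558) = (-1733 - 204)*(1/2558) = -1937*1/2558 = -1937/2558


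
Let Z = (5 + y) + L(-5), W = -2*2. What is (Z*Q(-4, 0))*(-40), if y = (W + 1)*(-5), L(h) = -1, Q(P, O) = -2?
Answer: 1520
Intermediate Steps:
W = -4
y = 15 (y = (-4 + 1)*(-5) = -3*(-5) = 15)
Z = 19 (Z = (5 + 15) - 1 = 20 - 1 = 19)
(Z*Q(-4, 0))*(-40) = (19*(-2))*(-40) = -38*(-40) = 1520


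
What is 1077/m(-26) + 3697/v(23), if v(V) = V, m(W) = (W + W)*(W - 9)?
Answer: 6753311/41860 ≈ 161.33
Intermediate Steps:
m(W) = 2*W*(-9 + W) (m(W) = (2*W)*(-9 + W) = 2*W*(-9 + W))
1077/m(-26) + 3697/v(23) = 1077/((2*(-26)*(-9 - 26))) + 3697/23 = 1077/((2*(-26)*(-35))) + 3697*(1/23) = 1077/1820 + 3697/23 = 6753311/41860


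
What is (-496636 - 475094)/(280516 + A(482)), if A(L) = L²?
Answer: -97173/51284 ≈ -1.8948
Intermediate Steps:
(-496636 - 475094)/(280516 + A(482)) = (-496636 - 475094)/(280516 + 482²) = -971730/(280516 + 232324) = -971730/512840 = -971730*1/512840 = -97173/51284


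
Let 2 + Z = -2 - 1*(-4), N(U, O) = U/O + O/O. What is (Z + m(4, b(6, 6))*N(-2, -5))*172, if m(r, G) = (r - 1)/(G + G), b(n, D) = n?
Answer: 301/5 ≈ 60.200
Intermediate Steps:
N(U, O) = 1 + U/O (N(U, O) = U/O + 1 = 1 + U/O)
m(r, G) = (-1 + r)/(2*G) (m(r, G) = (-1 + r)/((2*G)) = (-1 + r)*(1/(2*G)) = (-1 + r)/(2*G))
Z = 0 (Z = -2 + (-2 - 1*(-4)) = -2 + (-2 + 4) = -2 + 2 = 0)
(Z + m(4, b(6, 6))*N(-2, -5))*172 = (0 + ((½)*(-1 + 4)/6)*((-5 - 2)/(-5)))*172 = (0 + ((½)*(⅙)*3)*(-⅕*(-7)))*172 = (0 + (¼)*(7/5))*172 = (0 + 7/20)*172 = (7/20)*172 = 301/5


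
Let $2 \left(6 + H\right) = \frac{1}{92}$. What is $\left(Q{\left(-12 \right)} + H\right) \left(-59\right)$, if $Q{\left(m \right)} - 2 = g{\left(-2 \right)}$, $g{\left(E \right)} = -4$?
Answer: $\frac{86789}{184} \approx 471.68$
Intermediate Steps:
$H = - \frac{1103}{184}$ ($H = -6 + \frac{1}{2 \cdot 92} = -6 + \frac{1}{2} \cdot \frac{1}{92} = -6 + \frac{1}{184} = - \frac{1103}{184} \approx -5.9946$)
$Q{\left(m \right)} = -2$ ($Q{\left(m \right)} = 2 - 4 = -2$)
$\left(Q{\left(-12 \right)} + H\right) \left(-59\right) = \left(-2 - \frac{1103}{184}\right) \left(-59\right) = \left(- \frac{1471}{184}\right) \left(-59\right) = \frac{86789}{184}$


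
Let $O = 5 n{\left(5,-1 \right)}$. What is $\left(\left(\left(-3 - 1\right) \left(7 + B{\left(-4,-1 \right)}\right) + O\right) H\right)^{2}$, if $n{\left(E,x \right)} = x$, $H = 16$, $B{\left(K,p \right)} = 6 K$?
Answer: $1016064$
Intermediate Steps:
$O = -5$ ($O = 5 \left(-1\right) = -5$)
$\left(\left(\left(-3 - 1\right) \left(7 + B{\left(-4,-1 \right)}\right) + O\right) H\right)^{2} = \left(\left(\left(-3 - 1\right) \left(7 + 6 \left(-4\right)\right) - 5\right) 16\right)^{2} = \left(\left(- 4 \left(7 - 24\right) - 5\right) 16\right)^{2} = \left(\left(\left(-4\right) \left(-17\right) - 5\right) 16\right)^{2} = \left(\left(68 - 5\right) 16\right)^{2} = \left(63 \cdot 16\right)^{2} = 1008^{2} = 1016064$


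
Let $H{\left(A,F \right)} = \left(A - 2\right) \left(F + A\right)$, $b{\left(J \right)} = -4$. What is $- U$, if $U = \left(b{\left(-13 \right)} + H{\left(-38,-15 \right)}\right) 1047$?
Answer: $-2215452$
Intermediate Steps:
$H{\left(A,F \right)} = \left(-2 + A\right) \left(A + F\right)$
$U = 2215452$ ($U = \left(-4 - \left(-676 - 1444\right)\right) 1047 = \left(-4 + \left(1444 + 76 + 30 + 570\right)\right) 1047 = \left(-4 + 2120\right) 1047 = 2116 \cdot 1047 = 2215452$)
$- U = \left(-1\right) 2215452 = -2215452$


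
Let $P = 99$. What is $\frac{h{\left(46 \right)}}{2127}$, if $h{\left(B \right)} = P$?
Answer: $\frac{33}{709} \approx 0.046544$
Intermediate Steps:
$h{\left(B \right)} = 99$
$\frac{h{\left(46 \right)}}{2127} = \frac{99}{2127} = 99 \cdot \frac{1}{2127} = \frac{33}{709}$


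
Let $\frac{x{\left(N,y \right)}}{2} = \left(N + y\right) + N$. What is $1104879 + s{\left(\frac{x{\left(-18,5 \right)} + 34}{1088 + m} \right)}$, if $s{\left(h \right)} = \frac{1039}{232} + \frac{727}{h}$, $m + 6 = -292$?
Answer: $\frac{1761019629}{1624} \approx 1.0844 \cdot 10^{6}$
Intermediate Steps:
$m = -298$ ($m = -6 - 292 = -298$)
$x{\left(N,y \right)} = 2 y + 4 N$ ($x{\left(N,y \right)} = 2 \left(\left(N + y\right) + N\right) = 2 \left(y + 2 N\right) = 2 y + 4 N$)
$s{\left(h \right)} = \frac{1039}{232} + \frac{727}{h}$ ($s{\left(h \right)} = 1039 \cdot \frac{1}{232} + \frac{727}{h} = \frac{1039}{232} + \frac{727}{h}$)
$1104879 + s{\left(\frac{x{\left(-18,5 \right)} + 34}{1088 + m} \right)} = 1104879 + \left(\frac{1039}{232} + \frac{727}{\left(\left(2 \cdot 5 + 4 \left(-18\right)\right) + 34\right) \frac{1}{1088 - 298}}\right) = 1104879 + \left(\frac{1039}{232} + \frac{727}{\left(\left(10 - 72\right) + 34\right) \frac{1}{790}}\right) = 1104879 + \left(\frac{1039}{232} + \frac{727}{\left(-62 + 34\right) \frac{1}{790}}\right) = 1104879 + \left(\frac{1039}{232} + \frac{727}{\left(-28\right) \frac{1}{790}}\right) = 1104879 + \left(\frac{1039}{232} + \frac{727}{- \frac{14}{395}}\right) = 1104879 + \left(\frac{1039}{232} + 727 \left(- \frac{395}{14}\right)\right) = 1104879 + \left(\frac{1039}{232} - \frac{287165}{14}\right) = 1104879 - \frac{33303867}{1624} = \frac{1761019629}{1624}$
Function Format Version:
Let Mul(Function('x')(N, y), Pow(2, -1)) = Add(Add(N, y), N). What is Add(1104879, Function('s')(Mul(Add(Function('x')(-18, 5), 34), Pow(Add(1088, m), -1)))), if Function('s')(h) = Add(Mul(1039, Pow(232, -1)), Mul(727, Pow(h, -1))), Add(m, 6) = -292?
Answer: Rational(1761019629, 1624) ≈ 1.0844e+6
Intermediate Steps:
m = -298 (m = Add(-6, -292) = -298)
Function('x')(N, y) = Add(Mul(2, y), Mul(4, N)) (Function('x')(N, y) = Mul(2, Add(Add(N, y), N)) = Mul(2, Add(y, Mul(2, N))) = Add(Mul(2, y), Mul(4, N)))
Function('s')(h) = Add(Rational(1039, 232), Mul(727, Pow(h, -1))) (Function('s')(h) = Add(Mul(1039, Rational(1, 232)), Mul(727, Pow(h, -1))) = Add(Rational(1039, 232), Mul(727, Pow(h, -1))))
Add(1104879, Function('s')(Mul(Add(Function('x')(-18, 5), 34), Pow(Add(1088, m), -1)))) = Add(1104879, Add(Rational(1039, 232), Mul(727, Pow(Mul(Add(Add(Mul(2, 5), Mul(4, -18)), 34), Pow(Add(1088, -298), -1)), -1)))) = Add(1104879, Add(Rational(1039, 232), Mul(727, Pow(Mul(Add(Add(10, -72), 34), Pow(790, -1)), -1)))) = Add(1104879, Add(Rational(1039, 232), Mul(727, Pow(Mul(Add(-62, 34), Rational(1, 790)), -1)))) = Add(1104879, Add(Rational(1039, 232), Mul(727, Pow(Mul(-28, Rational(1, 790)), -1)))) = Add(1104879, Add(Rational(1039, 232), Mul(727, Pow(Rational(-14, 395), -1)))) = Add(1104879, Add(Rational(1039, 232), Mul(727, Rational(-395, 14)))) = Add(1104879, Add(Rational(1039, 232), Rational(-287165, 14))) = Add(1104879, Rational(-33303867, 1624)) = Rational(1761019629, 1624)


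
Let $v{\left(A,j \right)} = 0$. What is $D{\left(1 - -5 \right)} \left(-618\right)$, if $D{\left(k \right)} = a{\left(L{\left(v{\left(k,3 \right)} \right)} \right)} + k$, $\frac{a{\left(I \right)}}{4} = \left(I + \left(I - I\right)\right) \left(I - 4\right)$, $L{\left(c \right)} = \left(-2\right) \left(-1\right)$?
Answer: $6180$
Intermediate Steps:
$L{\left(c \right)} = 2$
$a{\left(I \right)} = 4 I \left(-4 + I\right)$ ($a{\left(I \right)} = 4 \left(I + \left(I - I\right)\right) \left(I - 4\right) = 4 \left(I + 0\right) \left(-4 + I\right) = 4 I \left(-4 + I\right)$)
$D{\left(k \right)} = -16 + k$ ($D{\left(k \right)} = 4 \cdot 2 \left(-4 + 2\right) + k = 4 \cdot 2 \left(-2\right) + k = -16 + k$)
$D{\left(1 - -5 \right)} \left(-618\right) = \left(-16 + \left(1 - -5\right)\right) \left(-618\right) = \left(-16 + \left(1 + 5\right)\right) \left(-618\right) = \left(-16 + 6\right) \left(-618\right) = \left(-10\right) \left(-618\right) = 6180$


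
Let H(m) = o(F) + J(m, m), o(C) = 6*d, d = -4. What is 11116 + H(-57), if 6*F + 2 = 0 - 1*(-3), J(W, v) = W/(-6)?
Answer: 22203/2 ≈ 11102.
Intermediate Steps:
J(W, v) = -W/6 (J(W, v) = W*(-1/6) = -W/6)
F = 1/6 (F = -1/3 + (0 - 1*(-3))/6 = -1/3 + (0 + 3)/6 = -1/3 + (1/6)*3 = -1/3 + 1/2 = 1/6 ≈ 0.16667)
o(C) = -24 (o(C) = 6*(-4) = -24)
H(m) = -24 - m/6
11116 + H(-57) = 11116 + (-24 - 1/6*(-57)) = 11116 + (-24 + 19/2) = 11116 - 29/2 = 22203/2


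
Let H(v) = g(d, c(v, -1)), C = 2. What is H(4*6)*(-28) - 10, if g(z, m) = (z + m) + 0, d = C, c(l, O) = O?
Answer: -38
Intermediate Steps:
d = 2
g(z, m) = m + z (g(z, m) = (m + z) + 0 = m + z)
H(v) = 1 (H(v) = -1 + 2 = 1)
H(4*6)*(-28) - 10 = 1*(-28) - 10 = -28 - 10 = -38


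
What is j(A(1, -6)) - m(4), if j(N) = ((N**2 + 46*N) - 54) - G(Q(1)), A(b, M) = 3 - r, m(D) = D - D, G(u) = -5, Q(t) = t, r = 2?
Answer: -2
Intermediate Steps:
m(D) = 0
A(b, M) = 1 (A(b, M) = 3 - 1*2 = 3 - 2 = 1)
j(N) = -49 + N**2 + 46*N (j(N) = ((N**2 + 46*N) - 54) - 1*(-5) = (-54 + N**2 + 46*N) + 5 = -49 + N**2 + 46*N)
j(A(1, -6)) - m(4) = (-49 + 1**2 + 46*1) - 1*0 = (-49 + 1 + 46) + 0 = -2 + 0 = -2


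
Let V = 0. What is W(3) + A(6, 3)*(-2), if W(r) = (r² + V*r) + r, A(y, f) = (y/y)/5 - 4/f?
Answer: 214/15 ≈ 14.267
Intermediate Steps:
A(y, f) = ⅕ - 4/f (A(y, f) = 1*(⅕) - 4/f = ⅕ - 4/f)
W(r) = r + r² (W(r) = (r² + 0*r) + r = (r² + 0) + r = r² + r = r + r²)
W(3) + A(6, 3)*(-2) = 3*(1 + 3) + ((⅕)*(-20 + 3)/3)*(-2) = 3*4 + ((⅕)*(⅓)*(-17))*(-2) = 12 - 17/15*(-2) = 12 + 34/15 = 214/15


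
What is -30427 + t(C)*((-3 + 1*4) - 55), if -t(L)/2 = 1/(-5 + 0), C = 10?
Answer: -152243/5 ≈ -30449.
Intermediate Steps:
t(L) = ⅖ (t(L) = -2/(-5 + 0) = -2/(-5) = -2*(-⅕) = ⅖)
-30427 + t(C)*((-3 + 1*4) - 55) = -30427 + 2*((-3 + 1*4) - 55)/5 = -30427 + 2*((-3 + 4) - 55)/5 = -30427 + 2*(1 - 55)/5 = -30427 + (⅖)*(-54) = -30427 - 108/5 = -152243/5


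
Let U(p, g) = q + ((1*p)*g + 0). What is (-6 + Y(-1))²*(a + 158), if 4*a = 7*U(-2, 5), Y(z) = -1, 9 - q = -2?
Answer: 31311/4 ≈ 7827.8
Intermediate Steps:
q = 11 (q = 9 - 1*(-2) = 9 + 2 = 11)
U(p, g) = 11 + g*p (U(p, g) = 11 + ((1*p)*g + 0) = 11 + (p*g + 0) = 11 + (g*p + 0) = 11 + g*p)
a = 7/4 (a = (7*(11 + 5*(-2)))/4 = (7*(11 - 10))/4 = (7*1)/4 = (¼)*7 = 7/4 ≈ 1.7500)
(-6 + Y(-1))²*(a + 158) = (-6 - 1)²*(7/4 + 158) = (-7)²*(639/4) = 49*(639/4) = 31311/4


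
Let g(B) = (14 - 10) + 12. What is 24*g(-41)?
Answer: 384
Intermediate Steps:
g(B) = 16 (g(B) = 4 + 12 = 16)
24*g(-41) = 24*16 = 384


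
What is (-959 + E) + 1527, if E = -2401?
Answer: -1833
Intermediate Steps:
(-959 + E) + 1527 = (-959 - 2401) + 1527 = -3360 + 1527 = -1833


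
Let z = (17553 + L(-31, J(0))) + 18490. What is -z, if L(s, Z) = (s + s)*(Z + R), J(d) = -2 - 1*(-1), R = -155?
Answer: -45715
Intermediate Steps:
J(d) = -1 (J(d) = -2 + 1 = -1)
L(s, Z) = 2*s*(-155 + Z) (L(s, Z) = (s + s)*(Z - 155) = (2*s)*(-155 + Z) = 2*s*(-155 + Z))
z = 45715 (z = (17553 + 2*(-31)*(-155 - 1)) + 18490 = (17553 + 2*(-31)*(-156)) + 18490 = (17553 + 9672) + 18490 = 27225 + 18490 = 45715)
-z = -1*45715 = -45715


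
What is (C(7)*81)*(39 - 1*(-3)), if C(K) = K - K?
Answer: 0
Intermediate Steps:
C(K) = 0
(C(7)*81)*(39 - 1*(-3)) = (0*81)*(39 - 1*(-3)) = 0*(39 + 3) = 0*42 = 0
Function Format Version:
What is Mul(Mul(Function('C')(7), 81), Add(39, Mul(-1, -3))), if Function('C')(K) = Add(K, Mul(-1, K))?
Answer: 0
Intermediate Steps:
Function('C')(K) = 0
Mul(Mul(Function('C')(7), 81), Add(39, Mul(-1, -3))) = Mul(Mul(0, 81), Add(39, Mul(-1, -3))) = Mul(0, Add(39, 3)) = Mul(0, 42) = 0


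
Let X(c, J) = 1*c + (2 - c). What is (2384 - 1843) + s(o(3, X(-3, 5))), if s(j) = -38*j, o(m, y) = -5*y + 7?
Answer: 655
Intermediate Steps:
X(c, J) = 2 (X(c, J) = c + (2 - c) = 2)
o(m, y) = 7 - 5*y
(2384 - 1843) + s(o(3, X(-3, 5))) = (2384 - 1843) - 38*(7 - 5*2) = 541 - 38*(7 - 10) = 541 - 38*(-3) = 541 + 114 = 655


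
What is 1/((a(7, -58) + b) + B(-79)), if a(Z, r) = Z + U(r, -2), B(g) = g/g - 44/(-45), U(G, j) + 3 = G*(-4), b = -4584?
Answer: -45/195571 ≈ -0.00023010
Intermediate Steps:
U(G, j) = -3 - 4*G (U(G, j) = -3 + G*(-4) = -3 - 4*G)
B(g) = 89/45 (B(g) = 1 - 44*(-1/45) = 1 + 44/45 = 89/45)
a(Z, r) = -3 + Z - 4*r (a(Z, r) = Z + (-3 - 4*r) = -3 + Z - 4*r)
1/((a(7, -58) + b) + B(-79)) = 1/(((-3 + 7 - 4*(-58)) - 4584) + 89/45) = 1/(((-3 + 7 + 232) - 4584) + 89/45) = 1/((236 - 4584) + 89/45) = 1/(-4348 + 89/45) = 1/(-195571/45) = -45/195571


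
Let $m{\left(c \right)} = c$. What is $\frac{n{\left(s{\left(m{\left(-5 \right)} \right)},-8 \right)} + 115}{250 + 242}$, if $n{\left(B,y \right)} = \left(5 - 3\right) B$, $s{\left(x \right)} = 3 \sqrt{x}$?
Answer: $\frac{115}{492} + \frac{i \sqrt{5}}{82} \approx 0.23374 + 0.027269 i$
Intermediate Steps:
$n{\left(B,y \right)} = 2 B$
$\frac{n{\left(s{\left(m{\left(-5 \right)} \right)},-8 \right)} + 115}{250 + 242} = \frac{2 \cdot 3 \sqrt{-5} + 115}{250 + 242} = \frac{2 \cdot 3 i \sqrt{5} + 115}{492} = \left(2 \cdot 3 i \sqrt{5} + 115\right) \frac{1}{492} = \left(6 i \sqrt{5} + 115\right) \frac{1}{492} = \left(115 + 6 i \sqrt{5}\right) \frac{1}{492} = \frac{115}{492} + \frac{i \sqrt{5}}{82}$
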